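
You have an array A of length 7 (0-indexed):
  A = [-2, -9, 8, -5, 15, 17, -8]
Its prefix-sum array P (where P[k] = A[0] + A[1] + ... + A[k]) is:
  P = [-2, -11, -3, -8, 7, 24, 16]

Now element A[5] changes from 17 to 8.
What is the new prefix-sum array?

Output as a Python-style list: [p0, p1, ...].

Answer: [-2, -11, -3, -8, 7, 15, 7]

Derivation:
Change: A[5] 17 -> 8, delta = -9
P[k] for k < 5: unchanged (A[5] not included)
P[k] for k >= 5: shift by delta = -9
  P[0] = -2 + 0 = -2
  P[1] = -11 + 0 = -11
  P[2] = -3 + 0 = -3
  P[3] = -8 + 0 = -8
  P[4] = 7 + 0 = 7
  P[5] = 24 + -9 = 15
  P[6] = 16 + -9 = 7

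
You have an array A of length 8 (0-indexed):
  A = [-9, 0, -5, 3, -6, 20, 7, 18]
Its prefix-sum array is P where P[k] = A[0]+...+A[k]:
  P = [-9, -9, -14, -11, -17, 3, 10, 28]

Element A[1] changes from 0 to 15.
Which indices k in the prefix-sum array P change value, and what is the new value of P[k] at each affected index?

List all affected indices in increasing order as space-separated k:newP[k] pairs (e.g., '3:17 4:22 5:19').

Answer: 1:6 2:1 3:4 4:-2 5:18 6:25 7:43

Derivation:
P[k] = A[0] + ... + A[k]
P[k] includes A[1] iff k >= 1
Affected indices: 1, 2, ..., 7; delta = 15
  P[1]: -9 + 15 = 6
  P[2]: -14 + 15 = 1
  P[3]: -11 + 15 = 4
  P[4]: -17 + 15 = -2
  P[5]: 3 + 15 = 18
  P[6]: 10 + 15 = 25
  P[7]: 28 + 15 = 43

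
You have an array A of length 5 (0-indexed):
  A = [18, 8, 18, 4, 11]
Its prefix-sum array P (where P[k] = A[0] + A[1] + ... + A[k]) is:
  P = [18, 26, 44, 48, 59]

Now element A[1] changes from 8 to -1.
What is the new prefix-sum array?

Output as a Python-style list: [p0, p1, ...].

Answer: [18, 17, 35, 39, 50]

Derivation:
Change: A[1] 8 -> -1, delta = -9
P[k] for k < 1: unchanged (A[1] not included)
P[k] for k >= 1: shift by delta = -9
  P[0] = 18 + 0 = 18
  P[1] = 26 + -9 = 17
  P[2] = 44 + -9 = 35
  P[3] = 48 + -9 = 39
  P[4] = 59 + -9 = 50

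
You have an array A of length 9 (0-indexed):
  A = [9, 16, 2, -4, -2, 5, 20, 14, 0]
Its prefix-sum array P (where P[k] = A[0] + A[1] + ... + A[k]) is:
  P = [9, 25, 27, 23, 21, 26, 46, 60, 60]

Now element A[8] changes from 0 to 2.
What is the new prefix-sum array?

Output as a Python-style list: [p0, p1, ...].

Change: A[8] 0 -> 2, delta = 2
P[k] for k < 8: unchanged (A[8] not included)
P[k] for k >= 8: shift by delta = 2
  P[0] = 9 + 0 = 9
  P[1] = 25 + 0 = 25
  P[2] = 27 + 0 = 27
  P[3] = 23 + 0 = 23
  P[4] = 21 + 0 = 21
  P[5] = 26 + 0 = 26
  P[6] = 46 + 0 = 46
  P[7] = 60 + 0 = 60
  P[8] = 60 + 2 = 62

Answer: [9, 25, 27, 23, 21, 26, 46, 60, 62]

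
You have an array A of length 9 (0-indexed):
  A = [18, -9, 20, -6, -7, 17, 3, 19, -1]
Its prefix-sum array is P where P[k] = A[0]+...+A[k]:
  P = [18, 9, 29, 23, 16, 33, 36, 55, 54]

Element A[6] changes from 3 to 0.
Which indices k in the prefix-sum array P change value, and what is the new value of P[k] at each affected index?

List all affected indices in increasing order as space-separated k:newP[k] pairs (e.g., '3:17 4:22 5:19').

Answer: 6:33 7:52 8:51

Derivation:
P[k] = A[0] + ... + A[k]
P[k] includes A[6] iff k >= 6
Affected indices: 6, 7, ..., 8; delta = -3
  P[6]: 36 + -3 = 33
  P[7]: 55 + -3 = 52
  P[8]: 54 + -3 = 51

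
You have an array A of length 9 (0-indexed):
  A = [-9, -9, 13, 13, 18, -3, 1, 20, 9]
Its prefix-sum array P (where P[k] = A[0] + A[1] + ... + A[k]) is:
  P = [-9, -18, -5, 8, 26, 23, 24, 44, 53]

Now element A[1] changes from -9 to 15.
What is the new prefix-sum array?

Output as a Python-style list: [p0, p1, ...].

Change: A[1] -9 -> 15, delta = 24
P[k] for k < 1: unchanged (A[1] not included)
P[k] for k >= 1: shift by delta = 24
  P[0] = -9 + 0 = -9
  P[1] = -18 + 24 = 6
  P[2] = -5 + 24 = 19
  P[3] = 8 + 24 = 32
  P[4] = 26 + 24 = 50
  P[5] = 23 + 24 = 47
  P[6] = 24 + 24 = 48
  P[7] = 44 + 24 = 68
  P[8] = 53 + 24 = 77

Answer: [-9, 6, 19, 32, 50, 47, 48, 68, 77]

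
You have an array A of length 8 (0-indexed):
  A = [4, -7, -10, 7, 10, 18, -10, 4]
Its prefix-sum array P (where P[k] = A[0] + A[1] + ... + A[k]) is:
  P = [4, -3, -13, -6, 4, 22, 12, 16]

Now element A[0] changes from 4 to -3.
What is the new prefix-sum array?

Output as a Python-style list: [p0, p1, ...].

Answer: [-3, -10, -20, -13, -3, 15, 5, 9]

Derivation:
Change: A[0] 4 -> -3, delta = -7
P[k] for k < 0: unchanged (A[0] not included)
P[k] for k >= 0: shift by delta = -7
  P[0] = 4 + -7 = -3
  P[1] = -3 + -7 = -10
  P[2] = -13 + -7 = -20
  P[3] = -6 + -7 = -13
  P[4] = 4 + -7 = -3
  P[5] = 22 + -7 = 15
  P[6] = 12 + -7 = 5
  P[7] = 16 + -7 = 9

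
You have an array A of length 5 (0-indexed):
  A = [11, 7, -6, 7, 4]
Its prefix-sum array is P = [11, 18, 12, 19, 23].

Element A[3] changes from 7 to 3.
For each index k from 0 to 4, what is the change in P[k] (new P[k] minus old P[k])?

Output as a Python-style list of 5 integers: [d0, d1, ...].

Element change: A[3] 7 -> 3, delta = -4
For k < 3: P[k] unchanged, delta_P[k] = 0
For k >= 3: P[k] shifts by exactly -4
Delta array: [0, 0, 0, -4, -4]

Answer: [0, 0, 0, -4, -4]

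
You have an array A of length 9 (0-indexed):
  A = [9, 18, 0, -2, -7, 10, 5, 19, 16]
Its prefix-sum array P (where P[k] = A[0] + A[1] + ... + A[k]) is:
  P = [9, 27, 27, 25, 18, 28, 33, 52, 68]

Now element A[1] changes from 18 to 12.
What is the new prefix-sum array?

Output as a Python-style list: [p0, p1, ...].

Answer: [9, 21, 21, 19, 12, 22, 27, 46, 62]

Derivation:
Change: A[1] 18 -> 12, delta = -6
P[k] for k < 1: unchanged (A[1] not included)
P[k] for k >= 1: shift by delta = -6
  P[0] = 9 + 0 = 9
  P[1] = 27 + -6 = 21
  P[2] = 27 + -6 = 21
  P[3] = 25 + -6 = 19
  P[4] = 18 + -6 = 12
  P[5] = 28 + -6 = 22
  P[6] = 33 + -6 = 27
  P[7] = 52 + -6 = 46
  P[8] = 68 + -6 = 62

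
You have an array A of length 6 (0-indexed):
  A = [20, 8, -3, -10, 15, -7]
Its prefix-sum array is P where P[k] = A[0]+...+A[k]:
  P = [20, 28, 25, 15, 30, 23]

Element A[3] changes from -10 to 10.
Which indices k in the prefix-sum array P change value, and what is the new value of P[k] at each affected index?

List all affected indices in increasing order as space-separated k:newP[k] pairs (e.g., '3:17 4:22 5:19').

P[k] = A[0] + ... + A[k]
P[k] includes A[3] iff k >= 3
Affected indices: 3, 4, ..., 5; delta = 20
  P[3]: 15 + 20 = 35
  P[4]: 30 + 20 = 50
  P[5]: 23 + 20 = 43

Answer: 3:35 4:50 5:43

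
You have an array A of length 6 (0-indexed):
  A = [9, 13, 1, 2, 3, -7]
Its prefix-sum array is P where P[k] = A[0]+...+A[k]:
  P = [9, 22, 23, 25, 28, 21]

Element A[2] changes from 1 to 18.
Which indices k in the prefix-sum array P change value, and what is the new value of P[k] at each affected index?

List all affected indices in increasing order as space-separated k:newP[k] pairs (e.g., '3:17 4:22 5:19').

Answer: 2:40 3:42 4:45 5:38

Derivation:
P[k] = A[0] + ... + A[k]
P[k] includes A[2] iff k >= 2
Affected indices: 2, 3, ..., 5; delta = 17
  P[2]: 23 + 17 = 40
  P[3]: 25 + 17 = 42
  P[4]: 28 + 17 = 45
  P[5]: 21 + 17 = 38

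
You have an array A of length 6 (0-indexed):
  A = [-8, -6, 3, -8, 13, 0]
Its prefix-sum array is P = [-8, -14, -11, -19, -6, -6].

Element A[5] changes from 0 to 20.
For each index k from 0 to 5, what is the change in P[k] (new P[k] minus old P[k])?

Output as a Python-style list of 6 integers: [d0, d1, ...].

Answer: [0, 0, 0, 0, 0, 20]

Derivation:
Element change: A[5] 0 -> 20, delta = 20
For k < 5: P[k] unchanged, delta_P[k] = 0
For k >= 5: P[k] shifts by exactly 20
Delta array: [0, 0, 0, 0, 0, 20]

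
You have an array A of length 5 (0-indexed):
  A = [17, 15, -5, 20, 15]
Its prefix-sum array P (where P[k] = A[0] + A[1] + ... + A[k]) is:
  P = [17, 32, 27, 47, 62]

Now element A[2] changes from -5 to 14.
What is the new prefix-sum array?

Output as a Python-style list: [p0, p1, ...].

Change: A[2] -5 -> 14, delta = 19
P[k] for k < 2: unchanged (A[2] not included)
P[k] for k >= 2: shift by delta = 19
  P[0] = 17 + 0 = 17
  P[1] = 32 + 0 = 32
  P[2] = 27 + 19 = 46
  P[3] = 47 + 19 = 66
  P[4] = 62 + 19 = 81

Answer: [17, 32, 46, 66, 81]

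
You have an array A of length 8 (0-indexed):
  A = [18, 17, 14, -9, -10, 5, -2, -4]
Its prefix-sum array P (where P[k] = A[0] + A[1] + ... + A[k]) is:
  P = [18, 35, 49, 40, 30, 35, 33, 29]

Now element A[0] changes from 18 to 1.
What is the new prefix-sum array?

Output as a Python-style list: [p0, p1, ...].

Answer: [1, 18, 32, 23, 13, 18, 16, 12]

Derivation:
Change: A[0] 18 -> 1, delta = -17
P[k] for k < 0: unchanged (A[0] not included)
P[k] for k >= 0: shift by delta = -17
  P[0] = 18 + -17 = 1
  P[1] = 35 + -17 = 18
  P[2] = 49 + -17 = 32
  P[3] = 40 + -17 = 23
  P[4] = 30 + -17 = 13
  P[5] = 35 + -17 = 18
  P[6] = 33 + -17 = 16
  P[7] = 29 + -17 = 12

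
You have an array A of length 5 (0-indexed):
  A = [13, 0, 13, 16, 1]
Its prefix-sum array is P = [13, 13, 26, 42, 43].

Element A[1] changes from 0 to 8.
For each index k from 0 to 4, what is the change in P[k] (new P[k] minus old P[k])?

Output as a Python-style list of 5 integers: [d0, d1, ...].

Element change: A[1] 0 -> 8, delta = 8
For k < 1: P[k] unchanged, delta_P[k] = 0
For k >= 1: P[k] shifts by exactly 8
Delta array: [0, 8, 8, 8, 8]

Answer: [0, 8, 8, 8, 8]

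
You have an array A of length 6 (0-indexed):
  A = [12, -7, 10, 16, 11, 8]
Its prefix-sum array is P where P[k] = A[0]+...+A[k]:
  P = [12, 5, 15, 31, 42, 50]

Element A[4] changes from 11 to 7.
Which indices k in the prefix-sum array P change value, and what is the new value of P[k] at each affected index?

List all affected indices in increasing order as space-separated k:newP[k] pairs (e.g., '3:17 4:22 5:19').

Answer: 4:38 5:46

Derivation:
P[k] = A[0] + ... + A[k]
P[k] includes A[4] iff k >= 4
Affected indices: 4, 5, ..., 5; delta = -4
  P[4]: 42 + -4 = 38
  P[5]: 50 + -4 = 46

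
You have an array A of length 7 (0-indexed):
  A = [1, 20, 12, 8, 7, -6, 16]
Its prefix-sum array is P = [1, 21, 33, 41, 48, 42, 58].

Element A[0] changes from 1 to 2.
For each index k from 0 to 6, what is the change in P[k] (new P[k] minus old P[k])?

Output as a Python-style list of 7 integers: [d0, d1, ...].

Element change: A[0] 1 -> 2, delta = 1
For k < 0: P[k] unchanged, delta_P[k] = 0
For k >= 0: P[k] shifts by exactly 1
Delta array: [1, 1, 1, 1, 1, 1, 1]

Answer: [1, 1, 1, 1, 1, 1, 1]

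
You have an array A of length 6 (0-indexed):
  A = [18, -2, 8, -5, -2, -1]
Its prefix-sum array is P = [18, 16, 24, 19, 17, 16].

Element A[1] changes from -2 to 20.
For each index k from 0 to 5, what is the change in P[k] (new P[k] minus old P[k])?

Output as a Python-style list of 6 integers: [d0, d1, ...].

Element change: A[1] -2 -> 20, delta = 22
For k < 1: P[k] unchanged, delta_P[k] = 0
For k >= 1: P[k] shifts by exactly 22
Delta array: [0, 22, 22, 22, 22, 22]

Answer: [0, 22, 22, 22, 22, 22]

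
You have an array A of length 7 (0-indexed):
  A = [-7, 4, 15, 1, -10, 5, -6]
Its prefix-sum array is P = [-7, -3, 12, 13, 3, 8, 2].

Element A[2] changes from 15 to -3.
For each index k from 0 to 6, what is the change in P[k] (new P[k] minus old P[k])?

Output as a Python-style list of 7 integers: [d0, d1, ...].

Element change: A[2] 15 -> -3, delta = -18
For k < 2: P[k] unchanged, delta_P[k] = 0
For k >= 2: P[k] shifts by exactly -18
Delta array: [0, 0, -18, -18, -18, -18, -18]

Answer: [0, 0, -18, -18, -18, -18, -18]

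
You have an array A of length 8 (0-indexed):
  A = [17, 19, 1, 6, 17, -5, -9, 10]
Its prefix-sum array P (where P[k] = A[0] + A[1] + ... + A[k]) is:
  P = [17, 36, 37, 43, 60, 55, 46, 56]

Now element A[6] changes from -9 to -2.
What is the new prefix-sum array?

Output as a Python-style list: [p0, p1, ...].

Answer: [17, 36, 37, 43, 60, 55, 53, 63]

Derivation:
Change: A[6] -9 -> -2, delta = 7
P[k] for k < 6: unchanged (A[6] not included)
P[k] for k >= 6: shift by delta = 7
  P[0] = 17 + 0 = 17
  P[1] = 36 + 0 = 36
  P[2] = 37 + 0 = 37
  P[3] = 43 + 0 = 43
  P[4] = 60 + 0 = 60
  P[5] = 55 + 0 = 55
  P[6] = 46 + 7 = 53
  P[7] = 56 + 7 = 63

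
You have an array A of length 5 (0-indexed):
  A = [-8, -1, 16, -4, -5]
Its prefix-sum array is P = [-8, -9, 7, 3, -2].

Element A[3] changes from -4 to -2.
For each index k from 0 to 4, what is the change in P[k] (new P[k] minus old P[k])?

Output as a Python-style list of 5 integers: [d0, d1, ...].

Answer: [0, 0, 0, 2, 2]

Derivation:
Element change: A[3] -4 -> -2, delta = 2
For k < 3: P[k] unchanged, delta_P[k] = 0
For k >= 3: P[k] shifts by exactly 2
Delta array: [0, 0, 0, 2, 2]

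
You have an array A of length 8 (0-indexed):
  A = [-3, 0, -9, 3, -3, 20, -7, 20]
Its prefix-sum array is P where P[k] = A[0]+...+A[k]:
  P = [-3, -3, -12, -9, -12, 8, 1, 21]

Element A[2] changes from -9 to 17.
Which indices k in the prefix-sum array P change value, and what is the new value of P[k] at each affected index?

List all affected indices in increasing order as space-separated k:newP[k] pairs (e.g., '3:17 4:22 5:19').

P[k] = A[0] + ... + A[k]
P[k] includes A[2] iff k >= 2
Affected indices: 2, 3, ..., 7; delta = 26
  P[2]: -12 + 26 = 14
  P[3]: -9 + 26 = 17
  P[4]: -12 + 26 = 14
  P[5]: 8 + 26 = 34
  P[6]: 1 + 26 = 27
  P[7]: 21 + 26 = 47

Answer: 2:14 3:17 4:14 5:34 6:27 7:47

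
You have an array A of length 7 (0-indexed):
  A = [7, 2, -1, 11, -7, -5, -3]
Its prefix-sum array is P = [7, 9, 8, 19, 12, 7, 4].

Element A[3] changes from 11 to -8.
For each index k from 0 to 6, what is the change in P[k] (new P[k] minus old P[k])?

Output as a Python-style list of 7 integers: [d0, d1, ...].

Answer: [0, 0, 0, -19, -19, -19, -19]

Derivation:
Element change: A[3] 11 -> -8, delta = -19
For k < 3: P[k] unchanged, delta_P[k] = 0
For k >= 3: P[k] shifts by exactly -19
Delta array: [0, 0, 0, -19, -19, -19, -19]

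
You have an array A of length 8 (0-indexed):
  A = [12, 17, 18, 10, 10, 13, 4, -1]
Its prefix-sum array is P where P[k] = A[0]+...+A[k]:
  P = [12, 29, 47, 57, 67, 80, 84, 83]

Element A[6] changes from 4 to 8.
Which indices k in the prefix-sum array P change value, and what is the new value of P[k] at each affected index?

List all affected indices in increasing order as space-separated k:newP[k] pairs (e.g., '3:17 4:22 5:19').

P[k] = A[0] + ... + A[k]
P[k] includes A[6] iff k >= 6
Affected indices: 6, 7, ..., 7; delta = 4
  P[6]: 84 + 4 = 88
  P[7]: 83 + 4 = 87

Answer: 6:88 7:87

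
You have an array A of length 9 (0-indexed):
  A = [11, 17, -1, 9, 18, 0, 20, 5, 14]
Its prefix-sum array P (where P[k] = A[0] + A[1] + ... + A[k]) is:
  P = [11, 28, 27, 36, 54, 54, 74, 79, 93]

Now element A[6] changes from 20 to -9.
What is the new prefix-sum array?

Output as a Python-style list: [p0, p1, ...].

Answer: [11, 28, 27, 36, 54, 54, 45, 50, 64]

Derivation:
Change: A[6] 20 -> -9, delta = -29
P[k] for k < 6: unchanged (A[6] not included)
P[k] for k >= 6: shift by delta = -29
  P[0] = 11 + 0 = 11
  P[1] = 28 + 0 = 28
  P[2] = 27 + 0 = 27
  P[3] = 36 + 0 = 36
  P[4] = 54 + 0 = 54
  P[5] = 54 + 0 = 54
  P[6] = 74 + -29 = 45
  P[7] = 79 + -29 = 50
  P[8] = 93 + -29 = 64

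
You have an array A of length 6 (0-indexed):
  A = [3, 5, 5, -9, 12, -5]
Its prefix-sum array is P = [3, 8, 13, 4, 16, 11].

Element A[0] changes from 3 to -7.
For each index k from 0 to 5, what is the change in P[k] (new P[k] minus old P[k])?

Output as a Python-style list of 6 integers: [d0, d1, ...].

Element change: A[0] 3 -> -7, delta = -10
For k < 0: P[k] unchanged, delta_P[k] = 0
For k >= 0: P[k] shifts by exactly -10
Delta array: [-10, -10, -10, -10, -10, -10]

Answer: [-10, -10, -10, -10, -10, -10]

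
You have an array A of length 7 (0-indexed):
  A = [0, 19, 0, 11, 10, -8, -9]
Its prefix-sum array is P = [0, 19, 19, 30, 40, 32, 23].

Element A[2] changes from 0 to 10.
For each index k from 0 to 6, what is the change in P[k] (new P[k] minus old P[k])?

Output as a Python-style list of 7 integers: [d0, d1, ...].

Answer: [0, 0, 10, 10, 10, 10, 10]

Derivation:
Element change: A[2] 0 -> 10, delta = 10
For k < 2: P[k] unchanged, delta_P[k] = 0
For k >= 2: P[k] shifts by exactly 10
Delta array: [0, 0, 10, 10, 10, 10, 10]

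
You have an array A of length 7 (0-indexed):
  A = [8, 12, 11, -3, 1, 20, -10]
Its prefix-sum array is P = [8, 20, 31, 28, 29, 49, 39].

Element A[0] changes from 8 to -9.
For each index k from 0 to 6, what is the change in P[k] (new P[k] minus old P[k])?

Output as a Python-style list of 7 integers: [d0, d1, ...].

Element change: A[0] 8 -> -9, delta = -17
For k < 0: P[k] unchanged, delta_P[k] = 0
For k >= 0: P[k] shifts by exactly -17
Delta array: [-17, -17, -17, -17, -17, -17, -17]

Answer: [-17, -17, -17, -17, -17, -17, -17]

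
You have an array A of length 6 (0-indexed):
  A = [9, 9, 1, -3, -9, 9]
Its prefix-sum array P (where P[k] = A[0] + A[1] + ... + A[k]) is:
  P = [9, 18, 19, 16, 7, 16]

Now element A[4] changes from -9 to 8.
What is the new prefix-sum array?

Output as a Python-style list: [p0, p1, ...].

Change: A[4] -9 -> 8, delta = 17
P[k] for k < 4: unchanged (A[4] not included)
P[k] for k >= 4: shift by delta = 17
  P[0] = 9 + 0 = 9
  P[1] = 18 + 0 = 18
  P[2] = 19 + 0 = 19
  P[3] = 16 + 0 = 16
  P[4] = 7 + 17 = 24
  P[5] = 16 + 17 = 33

Answer: [9, 18, 19, 16, 24, 33]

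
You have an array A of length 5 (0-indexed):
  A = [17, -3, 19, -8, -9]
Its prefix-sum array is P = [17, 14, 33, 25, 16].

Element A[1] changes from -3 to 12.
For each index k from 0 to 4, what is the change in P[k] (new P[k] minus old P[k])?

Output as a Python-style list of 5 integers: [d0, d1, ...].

Element change: A[1] -3 -> 12, delta = 15
For k < 1: P[k] unchanged, delta_P[k] = 0
For k >= 1: P[k] shifts by exactly 15
Delta array: [0, 15, 15, 15, 15]

Answer: [0, 15, 15, 15, 15]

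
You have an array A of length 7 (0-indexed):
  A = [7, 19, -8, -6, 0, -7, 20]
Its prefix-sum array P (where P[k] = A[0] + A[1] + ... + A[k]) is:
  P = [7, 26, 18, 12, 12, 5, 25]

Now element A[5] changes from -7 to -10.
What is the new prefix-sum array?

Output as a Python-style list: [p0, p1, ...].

Change: A[5] -7 -> -10, delta = -3
P[k] for k < 5: unchanged (A[5] not included)
P[k] for k >= 5: shift by delta = -3
  P[0] = 7 + 0 = 7
  P[1] = 26 + 0 = 26
  P[2] = 18 + 0 = 18
  P[3] = 12 + 0 = 12
  P[4] = 12 + 0 = 12
  P[5] = 5 + -3 = 2
  P[6] = 25 + -3 = 22

Answer: [7, 26, 18, 12, 12, 2, 22]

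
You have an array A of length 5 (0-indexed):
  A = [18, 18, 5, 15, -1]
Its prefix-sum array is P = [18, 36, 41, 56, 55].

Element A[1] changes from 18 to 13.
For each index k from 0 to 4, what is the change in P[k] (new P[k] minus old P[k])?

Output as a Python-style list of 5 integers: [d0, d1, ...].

Element change: A[1] 18 -> 13, delta = -5
For k < 1: P[k] unchanged, delta_P[k] = 0
For k >= 1: P[k] shifts by exactly -5
Delta array: [0, -5, -5, -5, -5]

Answer: [0, -5, -5, -5, -5]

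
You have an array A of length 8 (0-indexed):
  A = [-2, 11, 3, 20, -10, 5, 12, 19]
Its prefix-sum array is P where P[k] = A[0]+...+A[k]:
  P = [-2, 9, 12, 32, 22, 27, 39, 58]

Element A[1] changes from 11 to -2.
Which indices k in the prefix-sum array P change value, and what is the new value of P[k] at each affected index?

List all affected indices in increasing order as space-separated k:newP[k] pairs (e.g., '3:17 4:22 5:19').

Answer: 1:-4 2:-1 3:19 4:9 5:14 6:26 7:45

Derivation:
P[k] = A[0] + ... + A[k]
P[k] includes A[1] iff k >= 1
Affected indices: 1, 2, ..., 7; delta = -13
  P[1]: 9 + -13 = -4
  P[2]: 12 + -13 = -1
  P[3]: 32 + -13 = 19
  P[4]: 22 + -13 = 9
  P[5]: 27 + -13 = 14
  P[6]: 39 + -13 = 26
  P[7]: 58 + -13 = 45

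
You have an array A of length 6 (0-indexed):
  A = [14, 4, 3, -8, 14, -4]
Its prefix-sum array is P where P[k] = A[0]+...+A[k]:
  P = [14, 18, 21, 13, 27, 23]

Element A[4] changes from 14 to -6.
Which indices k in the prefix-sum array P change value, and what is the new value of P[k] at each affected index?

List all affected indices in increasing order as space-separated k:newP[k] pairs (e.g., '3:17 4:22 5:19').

P[k] = A[0] + ... + A[k]
P[k] includes A[4] iff k >= 4
Affected indices: 4, 5, ..., 5; delta = -20
  P[4]: 27 + -20 = 7
  P[5]: 23 + -20 = 3

Answer: 4:7 5:3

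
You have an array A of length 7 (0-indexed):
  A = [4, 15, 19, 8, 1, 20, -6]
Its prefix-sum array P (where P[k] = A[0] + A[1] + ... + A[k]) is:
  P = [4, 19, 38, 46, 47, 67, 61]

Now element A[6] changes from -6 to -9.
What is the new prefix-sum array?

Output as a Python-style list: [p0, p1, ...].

Change: A[6] -6 -> -9, delta = -3
P[k] for k < 6: unchanged (A[6] not included)
P[k] for k >= 6: shift by delta = -3
  P[0] = 4 + 0 = 4
  P[1] = 19 + 0 = 19
  P[2] = 38 + 0 = 38
  P[3] = 46 + 0 = 46
  P[4] = 47 + 0 = 47
  P[5] = 67 + 0 = 67
  P[6] = 61 + -3 = 58

Answer: [4, 19, 38, 46, 47, 67, 58]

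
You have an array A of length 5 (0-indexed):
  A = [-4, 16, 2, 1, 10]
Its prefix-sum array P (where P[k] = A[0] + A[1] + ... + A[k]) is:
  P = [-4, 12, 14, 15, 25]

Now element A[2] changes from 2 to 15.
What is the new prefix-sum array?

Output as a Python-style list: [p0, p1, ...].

Change: A[2] 2 -> 15, delta = 13
P[k] for k < 2: unchanged (A[2] not included)
P[k] for k >= 2: shift by delta = 13
  P[0] = -4 + 0 = -4
  P[1] = 12 + 0 = 12
  P[2] = 14 + 13 = 27
  P[3] = 15 + 13 = 28
  P[4] = 25 + 13 = 38

Answer: [-4, 12, 27, 28, 38]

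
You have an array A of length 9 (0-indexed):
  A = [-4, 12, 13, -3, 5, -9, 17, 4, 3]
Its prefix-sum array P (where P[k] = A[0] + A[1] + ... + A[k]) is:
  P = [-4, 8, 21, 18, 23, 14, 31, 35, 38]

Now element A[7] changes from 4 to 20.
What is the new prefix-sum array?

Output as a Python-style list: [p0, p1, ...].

Change: A[7] 4 -> 20, delta = 16
P[k] for k < 7: unchanged (A[7] not included)
P[k] for k >= 7: shift by delta = 16
  P[0] = -4 + 0 = -4
  P[1] = 8 + 0 = 8
  P[2] = 21 + 0 = 21
  P[3] = 18 + 0 = 18
  P[4] = 23 + 0 = 23
  P[5] = 14 + 0 = 14
  P[6] = 31 + 0 = 31
  P[7] = 35 + 16 = 51
  P[8] = 38 + 16 = 54

Answer: [-4, 8, 21, 18, 23, 14, 31, 51, 54]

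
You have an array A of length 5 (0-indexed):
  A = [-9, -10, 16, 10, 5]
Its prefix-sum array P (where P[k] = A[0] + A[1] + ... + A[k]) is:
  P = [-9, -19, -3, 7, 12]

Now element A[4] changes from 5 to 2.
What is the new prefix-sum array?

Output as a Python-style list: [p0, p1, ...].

Answer: [-9, -19, -3, 7, 9]

Derivation:
Change: A[4] 5 -> 2, delta = -3
P[k] for k < 4: unchanged (A[4] not included)
P[k] for k >= 4: shift by delta = -3
  P[0] = -9 + 0 = -9
  P[1] = -19 + 0 = -19
  P[2] = -3 + 0 = -3
  P[3] = 7 + 0 = 7
  P[4] = 12 + -3 = 9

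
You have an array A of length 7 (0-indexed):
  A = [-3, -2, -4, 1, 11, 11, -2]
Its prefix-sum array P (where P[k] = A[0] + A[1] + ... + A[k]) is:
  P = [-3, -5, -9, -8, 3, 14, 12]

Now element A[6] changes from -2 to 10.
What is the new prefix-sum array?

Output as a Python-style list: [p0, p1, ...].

Answer: [-3, -5, -9, -8, 3, 14, 24]

Derivation:
Change: A[6] -2 -> 10, delta = 12
P[k] for k < 6: unchanged (A[6] not included)
P[k] for k >= 6: shift by delta = 12
  P[0] = -3 + 0 = -3
  P[1] = -5 + 0 = -5
  P[2] = -9 + 0 = -9
  P[3] = -8 + 0 = -8
  P[4] = 3 + 0 = 3
  P[5] = 14 + 0 = 14
  P[6] = 12 + 12 = 24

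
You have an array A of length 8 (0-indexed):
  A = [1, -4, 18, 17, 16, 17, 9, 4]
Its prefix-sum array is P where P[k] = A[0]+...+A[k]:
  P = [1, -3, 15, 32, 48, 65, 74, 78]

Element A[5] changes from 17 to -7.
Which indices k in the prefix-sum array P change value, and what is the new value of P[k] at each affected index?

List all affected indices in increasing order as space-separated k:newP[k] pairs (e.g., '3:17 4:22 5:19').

P[k] = A[0] + ... + A[k]
P[k] includes A[5] iff k >= 5
Affected indices: 5, 6, ..., 7; delta = -24
  P[5]: 65 + -24 = 41
  P[6]: 74 + -24 = 50
  P[7]: 78 + -24 = 54

Answer: 5:41 6:50 7:54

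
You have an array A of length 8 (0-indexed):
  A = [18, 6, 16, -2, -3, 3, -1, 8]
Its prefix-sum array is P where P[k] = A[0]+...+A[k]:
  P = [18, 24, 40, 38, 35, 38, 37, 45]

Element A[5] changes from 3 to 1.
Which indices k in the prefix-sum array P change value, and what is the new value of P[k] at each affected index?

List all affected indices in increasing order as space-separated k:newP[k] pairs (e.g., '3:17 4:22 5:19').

Answer: 5:36 6:35 7:43

Derivation:
P[k] = A[0] + ... + A[k]
P[k] includes A[5] iff k >= 5
Affected indices: 5, 6, ..., 7; delta = -2
  P[5]: 38 + -2 = 36
  P[6]: 37 + -2 = 35
  P[7]: 45 + -2 = 43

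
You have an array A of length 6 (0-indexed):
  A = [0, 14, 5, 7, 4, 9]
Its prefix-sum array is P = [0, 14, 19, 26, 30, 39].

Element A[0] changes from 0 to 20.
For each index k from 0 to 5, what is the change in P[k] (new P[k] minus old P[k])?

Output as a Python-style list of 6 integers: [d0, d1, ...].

Element change: A[0] 0 -> 20, delta = 20
For k < 0: P[k] unchanged, delta_P[k] = 0
For k >= 0: P[k] shifts by exactly 20
Delta array: [20, 20, 20, 20, 20, 20]

Answer: [20, 20, 20, 20, 20, 20]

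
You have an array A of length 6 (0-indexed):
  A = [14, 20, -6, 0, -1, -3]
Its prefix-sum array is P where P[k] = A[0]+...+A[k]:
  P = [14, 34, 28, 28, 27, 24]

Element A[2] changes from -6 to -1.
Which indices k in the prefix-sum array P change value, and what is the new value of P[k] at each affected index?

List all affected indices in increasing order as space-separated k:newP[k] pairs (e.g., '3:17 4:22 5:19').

Answer: 2:33 3:33 4:32 5:29

Derivation:
P[k] = A[0] + ... + A[k]
P[k] includes A[2] iff k >= 2
Affected indices: 2, 3, ..., 5; delta = 5
  P[2]: 28 + 5 = 33
  P[3]: 28 + 5 = 33
  P[4]: 27 + 5 = 32
  P[5]: 24 + 5 = 29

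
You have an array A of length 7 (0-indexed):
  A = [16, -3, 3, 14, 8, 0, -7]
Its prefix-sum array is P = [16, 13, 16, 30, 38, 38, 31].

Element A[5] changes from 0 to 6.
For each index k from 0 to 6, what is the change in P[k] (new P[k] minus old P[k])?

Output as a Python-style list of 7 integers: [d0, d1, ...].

Answer: [0, 0, 0, 0, 0, 6, 6]

Derivation:
Element change: A[5] 0 -> 6, delta = 6
For k < 5: P[k] unchanged, delta_P[k] = 0
For k >= 5: P[k] shifts by exactly 6
Delta array: [0, 0, 0, 0, 0, 6, 6]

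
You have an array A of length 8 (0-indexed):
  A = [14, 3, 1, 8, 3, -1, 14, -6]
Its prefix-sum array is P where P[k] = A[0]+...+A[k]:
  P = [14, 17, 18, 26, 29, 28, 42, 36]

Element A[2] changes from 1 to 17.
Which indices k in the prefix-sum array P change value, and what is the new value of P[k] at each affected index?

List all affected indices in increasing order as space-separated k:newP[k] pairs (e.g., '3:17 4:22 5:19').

Answer: 2:34 3:42 4:45 5:44 6:58 7:52

Derivation:
P[k] = A[0] + ... + A[k]
P[k] includes A[2] iff k >= 2
Affected indices: 2, 3, ..., 7; delta = 16
  P[2]: 18 + 16 = 34
  P[3]: 26 + 16 = 42
  P[4]: 29 + 16 = 45
  P[5]: 28 + 16 = 44
  P[6]: 42 + 16 = 58
  P[7]: 36 + 16 = 52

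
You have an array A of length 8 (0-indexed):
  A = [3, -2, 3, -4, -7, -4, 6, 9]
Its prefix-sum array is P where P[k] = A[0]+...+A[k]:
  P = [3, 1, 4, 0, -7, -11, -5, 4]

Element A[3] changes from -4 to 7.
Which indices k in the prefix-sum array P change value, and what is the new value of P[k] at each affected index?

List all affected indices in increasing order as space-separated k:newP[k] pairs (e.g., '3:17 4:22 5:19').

P[k] = A[0] + ... + A[k]
P[k] includes A[3] iff k >= 3
Affected indices: 3, 4, ..., 7; delta = 11
  P[3]: 0 + 11 = 11
  P[4]: -7 + 11 = 4
  P[5]: -11 + 11 = 0
  P[6]: -5 + 11 = 6
  P[7]: 4 + 11 = 15

Answer: 3:11 4:4 5:0 6:6 7:15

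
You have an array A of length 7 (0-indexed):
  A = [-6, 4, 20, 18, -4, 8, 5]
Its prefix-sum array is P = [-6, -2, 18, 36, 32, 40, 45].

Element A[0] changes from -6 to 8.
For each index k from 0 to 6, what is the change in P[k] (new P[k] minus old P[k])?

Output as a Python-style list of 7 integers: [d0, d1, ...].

Element change: A[0] -6 -> 8, delta = 14
For k < 0: P[k] unchanged, delta_P[k] = 0
For k >= 0: P[k] shifts by exactly 14
Delta array: [14, 14, 14, 14, 14, 14, 14]

Answer: [14, 14, 14, 14, 14, 14, 14]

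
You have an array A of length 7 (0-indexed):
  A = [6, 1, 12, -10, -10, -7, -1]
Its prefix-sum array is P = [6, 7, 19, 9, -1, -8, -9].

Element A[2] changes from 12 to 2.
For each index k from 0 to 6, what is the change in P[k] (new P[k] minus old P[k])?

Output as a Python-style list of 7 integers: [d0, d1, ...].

Answer: [0, 0, -10, -10, -10, -10, -10]

Derivation:
Element change: A[2] 12 -> 2, delta = -10
For k < 2: P[k] unchanged, delta_P[k] = 0
For k >= 2: P[k] shifts by exactly -10
Delta array: [0, 0, -10, -10, -10, -10, -10]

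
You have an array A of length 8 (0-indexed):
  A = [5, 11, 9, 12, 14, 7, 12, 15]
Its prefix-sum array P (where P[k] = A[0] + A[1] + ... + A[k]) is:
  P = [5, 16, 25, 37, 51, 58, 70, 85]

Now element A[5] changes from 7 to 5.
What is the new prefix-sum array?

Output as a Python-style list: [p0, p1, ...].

Answer: [5, 16, 25, 37, 51, 56, 68, 83]

Derivation:
Change: A[5] 7 -> 5, delta = -2
P[k] for k < 5: unchanged (A[5] not included)
P[k] for k >= 5: shift by delta = -2
  P[0] = 5 + 0 = 5
  P[1] = 16 + 0 = 16
  P[2] = 25 + 0 = 25
  P[3] = 37 + 0 = 37
  P[4] = 51 + 0 = 51
  P[5] = 58 + -2 = 56
  P[6] = 70 + -2 = 68
  P[7] = 85 + -2 = 83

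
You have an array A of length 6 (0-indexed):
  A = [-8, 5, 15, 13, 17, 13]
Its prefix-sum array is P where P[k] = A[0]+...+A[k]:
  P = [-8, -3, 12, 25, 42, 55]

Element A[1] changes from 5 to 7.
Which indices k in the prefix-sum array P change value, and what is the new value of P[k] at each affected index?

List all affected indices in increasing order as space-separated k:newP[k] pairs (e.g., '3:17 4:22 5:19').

Answer: 1:-1 2:14 3:27 4:44 5:57

Derivation:
P[k] = A[0] + ... + A[k]
P[k] includes A[1] iff k >= 1
Affected indices: 1, 2, ..., 5; delta = 2
  P[1]: -3 + 2 = -1
  P[2]: 12 + 2 = 14
  P[3]: 25 + 2 = 27
  P[4]: 42 + 2 = 44
  P[5]: 55 + 2 = 57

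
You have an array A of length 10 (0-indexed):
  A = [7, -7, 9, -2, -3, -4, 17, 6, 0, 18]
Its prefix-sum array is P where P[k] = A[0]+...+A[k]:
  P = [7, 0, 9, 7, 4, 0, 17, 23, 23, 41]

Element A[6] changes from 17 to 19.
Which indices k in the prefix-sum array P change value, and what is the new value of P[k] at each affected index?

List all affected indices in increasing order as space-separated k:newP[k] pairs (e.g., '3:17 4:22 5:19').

P[k] = A[0] + ... + A[k]
P[k] includes A[6] iff k >= 6
Affected indices: 6, 7, ..., 9; delta = 2
  P[6]: 17 + 2 = 19
  P[7]: 23 + 2 = 25
  P[8]: 23 + 2 = 25
  P[9]: 41 + 2 = 43

Answer: 6:19 7:25 8:25 9:43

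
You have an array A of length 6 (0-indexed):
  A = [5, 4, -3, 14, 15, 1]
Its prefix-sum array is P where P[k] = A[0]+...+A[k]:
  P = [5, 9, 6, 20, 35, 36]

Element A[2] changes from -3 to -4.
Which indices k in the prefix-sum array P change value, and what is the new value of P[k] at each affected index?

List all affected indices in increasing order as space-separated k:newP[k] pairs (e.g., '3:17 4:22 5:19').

Answer: 2:5 3:19 4:34 5:35

Derivation:
P[k] = A[0] + ... + A[k]
P[k] includes A[2] iff k >= 2
Affected indices: 2, 3, ..., 5; delta = -1
  P[2]: 6 + -1 = 5
  P[3]: 20 + -1 = 19
  P[4]: 35 + -1 = 34
  P[5]: 36 + -1 = 35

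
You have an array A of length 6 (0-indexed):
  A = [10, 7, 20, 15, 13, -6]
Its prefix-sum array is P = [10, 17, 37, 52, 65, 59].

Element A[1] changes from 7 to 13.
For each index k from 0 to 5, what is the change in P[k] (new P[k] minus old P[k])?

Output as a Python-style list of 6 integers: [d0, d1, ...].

Answer: [0, 6, 6, 6, 6, 6]

Derivation:
Element change: A[1] 7 -> 13, delta = 6
For k < 1: P[k] unchanged, delta_P[k] = 0
For k >= 1: P[k] shifts by exactly 6
Delta array: [0, 6, 6, 6, 6, 6]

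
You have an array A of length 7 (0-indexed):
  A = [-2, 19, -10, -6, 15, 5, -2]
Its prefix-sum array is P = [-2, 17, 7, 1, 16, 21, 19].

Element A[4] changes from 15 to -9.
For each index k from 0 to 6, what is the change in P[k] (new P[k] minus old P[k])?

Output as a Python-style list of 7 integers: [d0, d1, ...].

Element change: A[4] 15 -> -9, delta = -24
For k < 4: P[k] unchanged, delta_P[k] = 0
For k >= 4: P[k] shifts by exactly -24
Delta array: [0, 0, 0, 0, -24, -24, -24]

Answer: [0, 0, 0, 0, -24, -24, -24]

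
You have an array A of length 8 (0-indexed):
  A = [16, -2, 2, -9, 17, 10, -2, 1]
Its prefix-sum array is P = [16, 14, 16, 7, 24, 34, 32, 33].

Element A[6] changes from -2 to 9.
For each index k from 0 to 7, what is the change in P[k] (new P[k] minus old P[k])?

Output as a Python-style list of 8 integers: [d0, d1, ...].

Element change: A[6] -2 -> 9, delta = 11
For k < 6: P[k] unchanged, delta_P[k] = 0
For k >= 6: P[k] shifts by exactly 11
Delta array: [0, 0, 0, 0, 0, 0, 11, 11]

Answer: [0, 0, 0, 0, 0, 0, 11, 11]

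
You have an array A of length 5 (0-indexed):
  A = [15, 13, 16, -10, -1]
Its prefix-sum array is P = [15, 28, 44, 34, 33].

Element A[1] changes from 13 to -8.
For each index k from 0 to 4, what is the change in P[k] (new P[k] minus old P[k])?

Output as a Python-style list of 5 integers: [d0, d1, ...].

Answer: [0, -21, -21, -21, -21]

Derivation:
Element change: A[1] 13 -> -8, delta = -21
For k < 1: P[k] unchanged, delta_P[k] = 0
For k >= 1: P[k] shifts by exactly -21
Delta array: [0, -21, -21, -21, -21]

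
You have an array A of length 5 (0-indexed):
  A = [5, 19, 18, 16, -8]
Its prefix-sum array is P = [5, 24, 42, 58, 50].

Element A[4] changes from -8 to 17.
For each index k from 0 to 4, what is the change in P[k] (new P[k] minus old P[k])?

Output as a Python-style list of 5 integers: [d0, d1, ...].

Element change: A[4] -8 -> 17, delta = 25
For k < 4: P[k] unchanged, delta_P[k] = 0
For k >= 4: P[k] shifts by exactly 25
Delta array: [0, 0, 0, 0, 25]

Answer: [0, 0, 0, 0, 25]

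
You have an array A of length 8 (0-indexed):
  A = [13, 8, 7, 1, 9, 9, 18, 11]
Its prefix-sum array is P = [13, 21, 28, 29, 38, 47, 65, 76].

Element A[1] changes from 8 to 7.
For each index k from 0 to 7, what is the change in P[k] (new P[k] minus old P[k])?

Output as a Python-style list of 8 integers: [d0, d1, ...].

Element change: A[1] 8 -> 7, delta = -1
For k < 1: P[k] unchanged, delta_P[k] = 0
For k >= 1: P[k] shifts by exactly -1
Delta array: [0, -1, -1, -1, -1, -1, -1, -1]

Answer: [0, -1, -1, -1, -1, -1, -1, -1]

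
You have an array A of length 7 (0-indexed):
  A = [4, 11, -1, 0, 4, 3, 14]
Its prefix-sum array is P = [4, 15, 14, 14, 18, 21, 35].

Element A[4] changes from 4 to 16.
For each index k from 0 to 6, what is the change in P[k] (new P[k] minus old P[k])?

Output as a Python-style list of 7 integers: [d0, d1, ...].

Answer: [0, 0, 0, 0, 12, 12, 12]

Derivation:
Element change: A[4] 4 -> 16, delta = 12
For k < 4: P[k] unchanged, delta_P[k] = 0
For k >= 4: P[k] shifts by exactly 12
Delta array: [0, 0, 0, 0, 12, 12, 12]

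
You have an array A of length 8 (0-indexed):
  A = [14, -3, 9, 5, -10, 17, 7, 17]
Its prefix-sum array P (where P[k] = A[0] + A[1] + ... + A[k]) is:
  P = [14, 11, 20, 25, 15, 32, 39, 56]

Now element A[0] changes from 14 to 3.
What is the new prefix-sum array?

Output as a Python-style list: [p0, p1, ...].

Answer: [3, 0, 9, 14, 4, 21, 28, 45]

Derivation:
Change: A[0] 14 -> 3, delta = -11
P[k] for k < 0: unchanged (A[0] not included)
P[k] for k >= 0: shift by delta = -11
  P[0] = 14 + -11 = 3
  P[1] = 11 + -11 = 0
  P[2] = 20 + -11 = 9
  P[3] = 25 + -11 = 14
  P[4] = 15 + -11 = 4
  P[5] = 32 + -11 = 21
  P[6] = 39 + -11 = 28
  P[7] = 56 + -11 = 45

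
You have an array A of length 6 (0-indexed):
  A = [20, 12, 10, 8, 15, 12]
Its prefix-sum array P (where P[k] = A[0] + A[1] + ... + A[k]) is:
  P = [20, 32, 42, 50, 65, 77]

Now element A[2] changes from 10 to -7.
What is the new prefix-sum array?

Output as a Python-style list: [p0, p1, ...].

Change: A[2] 10 -> -7, delta = -17
P[k] for k < 2: unchanged (A[2] not included)
P[k] for k >= 2: shift by delta = -17
  P[0] = 20 + 0 = 20
  P[1] = 32 + 0 = 32
  P[2] = 42 + -17 = 25
  P[3] = 50 + -17 = 33
  P[4] = 65 + -17 = 48
  P[5] = 77 + -17 = 60

Answer: [20, 32, 25, 33, 48, 60]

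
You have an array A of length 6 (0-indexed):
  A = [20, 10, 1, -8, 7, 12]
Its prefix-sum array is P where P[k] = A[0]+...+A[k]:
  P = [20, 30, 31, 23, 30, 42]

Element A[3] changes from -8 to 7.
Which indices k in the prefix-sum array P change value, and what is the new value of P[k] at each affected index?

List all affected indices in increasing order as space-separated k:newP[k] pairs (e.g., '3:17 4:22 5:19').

P[k] = A[0] + ... + A[k]
P[k] includes A[3] iff k >= 3
Affected indices: 3, 4, ..., 5; delta = 15
  P[3]: 23 + 15 = 38
  P[4]: 30 + 15 = 45
  P[5]: 42 + 15 = 57

Answer: 3:38 4:45 5:57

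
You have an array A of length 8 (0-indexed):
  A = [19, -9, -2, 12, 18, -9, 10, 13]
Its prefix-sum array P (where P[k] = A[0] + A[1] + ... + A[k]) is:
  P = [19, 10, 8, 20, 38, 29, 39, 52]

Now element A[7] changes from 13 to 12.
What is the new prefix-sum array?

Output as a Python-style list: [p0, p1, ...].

Change: A[7] 13 -> 12, delta = -1
P[k] for k < 7: unchanged (A[7] not included)
P[k] for k >= 7: shift by delta = -1
  P[0] = 19 + 0 = 19
  P[1] = 10 + 0 = 10
  P[2] = 8 + 0 = 8
  P[3] = 20 + 0 = 20
  P[4] = 38 + 0 = 38
  P[5] = 29 + 0 = 29
  P[6] = 39 + 0 = 39
  P[7] = 52 + -1 = 51

Answer: [19, 10, 8, 20, 38, 29, 39, 51]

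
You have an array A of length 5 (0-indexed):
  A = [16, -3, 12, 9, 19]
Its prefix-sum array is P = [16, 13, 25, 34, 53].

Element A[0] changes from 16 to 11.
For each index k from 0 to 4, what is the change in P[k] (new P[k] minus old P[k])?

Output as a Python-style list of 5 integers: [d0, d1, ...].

Answer: [-5, -5, -5, -5, -5]

Derivation:
Element change: A[0] 16 -> 11, delta = -5
For k < 0: P[k] unchanged, delta_P[k] = 0
For k >= 0: P[k] shifts by exactly -5
Delta array: [-5, -5, -5, -5, -5]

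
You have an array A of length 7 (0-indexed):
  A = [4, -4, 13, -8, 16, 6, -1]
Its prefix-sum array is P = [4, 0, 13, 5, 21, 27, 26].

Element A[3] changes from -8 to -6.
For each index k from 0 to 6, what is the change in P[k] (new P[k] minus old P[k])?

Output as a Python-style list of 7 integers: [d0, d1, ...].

Element change: A[3] -8 -> -6, delta = 2
For k < 3: P[k] unchanged, delta_P[k] = 0
For k >= 3: P[k] shifts by exactly 2
Delta array: [0, 0, 0, 2, 2, 2, 2]

Answer: [0, 0, 0, 2, 2, 2, 2]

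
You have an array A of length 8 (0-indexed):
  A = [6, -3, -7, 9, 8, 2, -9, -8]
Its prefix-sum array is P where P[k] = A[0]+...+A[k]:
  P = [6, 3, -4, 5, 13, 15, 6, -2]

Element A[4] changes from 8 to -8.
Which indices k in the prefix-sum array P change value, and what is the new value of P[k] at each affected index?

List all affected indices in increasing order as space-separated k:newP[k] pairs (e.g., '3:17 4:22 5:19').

Answer: 4:-3 5:-1 6:-10 7:-18

Derivation:
P[k] = A[0] + ... + A[k]
P[k] includes A[4] iff k >= 4
Affected indices: 4, 5, ..., 7; delta = -16
  P[4]: 13 + -16 = -3
  P[5]: 15 + -16 = -1
  P[6]: 6 + -16 = -10
  P[7]: -2 + -16 = -18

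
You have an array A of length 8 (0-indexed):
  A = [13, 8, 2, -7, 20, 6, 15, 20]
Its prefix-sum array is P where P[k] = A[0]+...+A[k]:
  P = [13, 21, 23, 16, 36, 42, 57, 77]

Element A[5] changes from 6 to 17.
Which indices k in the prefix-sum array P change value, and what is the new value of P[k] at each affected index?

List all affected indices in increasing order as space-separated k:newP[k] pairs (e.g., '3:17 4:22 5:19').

P[k] = A[0] + ... + A[k]
P[k] includes A[5] iff k >= 5
Affected indices: 5, 6, ..., 7; delta = 11
  P[5]: 42 + 11 = 53
  P[6]: 57 + 11 = 68
  P[7]: 77 + 11 = 88

Answer: 5:53 6:68 7:88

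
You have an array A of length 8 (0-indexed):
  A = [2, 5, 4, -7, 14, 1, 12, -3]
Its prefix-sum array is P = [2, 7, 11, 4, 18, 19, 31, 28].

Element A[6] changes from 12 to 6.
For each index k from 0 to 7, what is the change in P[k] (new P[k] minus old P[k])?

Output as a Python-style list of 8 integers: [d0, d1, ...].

Answer: [0, 0, 0, 0, 0, 0, -6, -6]

Derivation:
Element change: A[6] 12 -> 6, delta = -6
For k < 6: P[k] unchanged, delta_P[k] = 0
For k >= 6: P[k] shifts by exactly -6
Delta array: [0, 0, 0, 0, 0, 0, -6, -6]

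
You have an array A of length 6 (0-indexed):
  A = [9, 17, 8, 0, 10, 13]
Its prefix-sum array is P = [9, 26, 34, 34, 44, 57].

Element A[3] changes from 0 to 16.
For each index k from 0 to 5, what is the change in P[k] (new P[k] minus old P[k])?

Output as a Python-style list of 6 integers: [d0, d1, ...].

Element change: A[3] 0 -> 16, delta = 16
For k < 3: P[k] unchanged, delta_P[k] = 0
For k >= 3: P[k] shifts by exactly 16
Delta array: [0, 0, 0, 16, 16, 16]

Answer: [0, 0, 0, 16, 16, 16]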